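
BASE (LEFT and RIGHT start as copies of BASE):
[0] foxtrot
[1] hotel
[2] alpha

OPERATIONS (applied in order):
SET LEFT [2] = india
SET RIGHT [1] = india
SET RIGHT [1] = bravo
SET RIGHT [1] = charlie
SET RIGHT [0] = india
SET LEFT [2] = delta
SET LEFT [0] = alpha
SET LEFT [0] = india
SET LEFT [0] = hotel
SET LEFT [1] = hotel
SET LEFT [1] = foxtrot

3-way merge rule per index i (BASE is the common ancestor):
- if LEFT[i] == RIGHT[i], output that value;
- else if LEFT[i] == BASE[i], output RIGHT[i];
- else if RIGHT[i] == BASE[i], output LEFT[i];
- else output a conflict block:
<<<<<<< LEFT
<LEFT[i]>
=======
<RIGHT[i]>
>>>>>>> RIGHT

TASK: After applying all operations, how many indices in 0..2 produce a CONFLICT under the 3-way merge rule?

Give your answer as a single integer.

Final LEFT:  [hotel, foxtrot, delta]
Final RIGHT: [india, charlie, alpha]
i=0: BASE=foxtrot L=hotel R=india all differ -> CONFLICT
i=1: BASE=hotel L=foxtrot R=charlie all differ -> CONFLICT
i=2: L=delta, R=alpha=BASE -> take LEFT -> delta
Conflict count: 2

Answer: 2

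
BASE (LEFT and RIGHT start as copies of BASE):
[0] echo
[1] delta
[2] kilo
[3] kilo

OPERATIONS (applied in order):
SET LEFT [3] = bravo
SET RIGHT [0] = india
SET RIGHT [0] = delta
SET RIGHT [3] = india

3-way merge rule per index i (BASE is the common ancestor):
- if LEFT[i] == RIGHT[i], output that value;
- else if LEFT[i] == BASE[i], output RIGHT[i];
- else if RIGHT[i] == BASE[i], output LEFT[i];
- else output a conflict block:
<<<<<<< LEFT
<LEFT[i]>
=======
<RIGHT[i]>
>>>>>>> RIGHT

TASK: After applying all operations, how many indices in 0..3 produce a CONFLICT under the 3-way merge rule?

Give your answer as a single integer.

Final LEFT:  [echo, delta, kilo, bravo]
Final RIGHT: [delta, delta, kilo, india]
i=0: L=echo=BASE, R=delta -> take RIGHT -> delta
i=1: L=delta R=delta -> agree -> delta
i=2: L=kilo R=kilo -> agree -> kilo
i=3: BASE=kilo L=bravo R=india all differ -> CONFLICT
Conflict count: 1

Answer: 1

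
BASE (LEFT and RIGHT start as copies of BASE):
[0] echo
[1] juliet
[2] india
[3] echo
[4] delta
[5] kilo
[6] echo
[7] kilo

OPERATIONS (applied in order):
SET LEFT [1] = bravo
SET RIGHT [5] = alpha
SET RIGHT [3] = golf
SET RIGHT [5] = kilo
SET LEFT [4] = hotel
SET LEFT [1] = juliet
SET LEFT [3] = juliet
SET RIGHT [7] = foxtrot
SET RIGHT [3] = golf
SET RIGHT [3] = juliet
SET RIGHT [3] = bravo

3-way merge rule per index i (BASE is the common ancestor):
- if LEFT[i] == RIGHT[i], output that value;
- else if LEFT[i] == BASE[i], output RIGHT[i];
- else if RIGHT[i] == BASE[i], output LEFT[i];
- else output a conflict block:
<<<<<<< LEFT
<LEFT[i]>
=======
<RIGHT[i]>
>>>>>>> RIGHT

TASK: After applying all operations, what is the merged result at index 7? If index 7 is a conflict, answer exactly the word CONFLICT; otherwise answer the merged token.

Final LEFT:  [echo, juliet, india, juliet, hotel, kilo, echo, kilo]
Final RIGHT: [echo, juliet, india, bravo, delta, kilo, echo, foxtrot]
i=0: L=echo R=echo -> agree -> echo
i=1: L=juliet R=juliet -> agree -> juliet
i=2: L=india R=india -> agree -> india
i=3: BASE=echo L=juliet R=bravo all differ -> CONFLICT
i=4: L=hotel, R=delta=BASE -> take LEFT -> hotel
i=5: L=kilo R=kilo -> agree -> kilo
i=6: L=echo R=echo -> agree -> echo
i=7: L=kilo=BASE, R=foxtrot -> take RIGHT -> foxtrot
Index 7 -> foxtrot

Answer: foxtrot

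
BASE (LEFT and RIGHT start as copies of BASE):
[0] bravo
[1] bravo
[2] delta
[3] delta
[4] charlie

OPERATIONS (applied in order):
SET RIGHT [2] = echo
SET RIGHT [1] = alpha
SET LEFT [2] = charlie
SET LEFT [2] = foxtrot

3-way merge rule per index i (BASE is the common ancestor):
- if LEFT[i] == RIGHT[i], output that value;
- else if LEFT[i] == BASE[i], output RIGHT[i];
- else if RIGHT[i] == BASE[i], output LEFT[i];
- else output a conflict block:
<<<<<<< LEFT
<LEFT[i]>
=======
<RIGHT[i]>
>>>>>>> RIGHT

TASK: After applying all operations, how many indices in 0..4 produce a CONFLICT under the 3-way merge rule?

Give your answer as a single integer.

Answer: 1

Derivation:
Final LEFT:  [bravo, bravo, foxtrot, delta, charlie]
Final RIGHT: [bravo, alpha, echo, delta, charlie]
i=0: L=bravo R=bravo -> agree -> bravo
i=1: L=bravo=BASE, R=alpha -> take RIGHT -> alpha
i=2: BASE=delta L=foxtrot R=echo all differ -> CONFLICT
i=3: L=delta R=delta -> agree -> delta
i=4: L=charlie R=charlie -> agree -> charlie
Conflict count: 1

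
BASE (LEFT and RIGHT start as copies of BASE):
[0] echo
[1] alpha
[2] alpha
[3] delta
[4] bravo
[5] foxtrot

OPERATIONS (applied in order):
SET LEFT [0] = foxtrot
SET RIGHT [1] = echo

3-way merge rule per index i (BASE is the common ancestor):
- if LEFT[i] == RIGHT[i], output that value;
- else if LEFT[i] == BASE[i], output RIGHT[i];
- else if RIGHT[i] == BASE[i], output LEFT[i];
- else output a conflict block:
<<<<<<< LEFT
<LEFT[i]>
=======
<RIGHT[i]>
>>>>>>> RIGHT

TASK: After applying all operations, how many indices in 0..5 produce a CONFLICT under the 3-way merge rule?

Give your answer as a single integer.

Answer: 0

Derivation:
Final LEFT:  [foxtrot, alpha, alpha, delta, bravo, foxtrot]
Final RIGHT: [echo, echo, alpha, delta, bravo, foxtrot]
i=0: L=foxtrot, R=echo=BASE -> take LEFT -> foxtrot
i=1: L=alpha=BASE, R=echo -> take RIGHT -> echo
i=2: L=alpha R=alpha -> agree -> alpha
i=3: L=delta R=delta -> agree -> delta
i=4: L=bravo R=bravo -> agree -> bravo
i=5: L=foxtrot R=foxtrot -> agree -> foxtrot
Conflict count: 0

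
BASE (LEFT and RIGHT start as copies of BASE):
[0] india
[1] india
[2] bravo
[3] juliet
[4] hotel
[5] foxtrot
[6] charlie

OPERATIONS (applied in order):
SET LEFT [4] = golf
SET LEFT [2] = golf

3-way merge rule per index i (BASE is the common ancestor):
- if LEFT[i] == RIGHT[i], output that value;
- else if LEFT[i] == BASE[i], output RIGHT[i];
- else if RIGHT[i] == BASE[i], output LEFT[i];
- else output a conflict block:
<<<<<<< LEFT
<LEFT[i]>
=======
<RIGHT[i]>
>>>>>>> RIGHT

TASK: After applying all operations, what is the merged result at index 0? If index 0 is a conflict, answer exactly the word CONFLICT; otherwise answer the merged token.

Answer: india

Derivation:
Final LEFT:  [india, india, golf, juliet, golf, foxtrot, charlie]
Final RIGHT: [india, india, bravo, juliet, hotel, foxtrot, charlie]
i=0: L=india R=india -> agree -> india
i=1: L=india R=india -> agree -> india
i=2: L=golf, R=bravo=BASE -> take LEFT -> golf
i=3: L=juliet R=juliet -> agree -> juliet
i=4: L=golf, R=hotel=BASE -> take LEFT -> golf
i=5: L=foxtrot R=foxtrot -> agree -> foxtrot
i=6: L=charlie R=charlie -> agree -> charlie
Index 0 -> india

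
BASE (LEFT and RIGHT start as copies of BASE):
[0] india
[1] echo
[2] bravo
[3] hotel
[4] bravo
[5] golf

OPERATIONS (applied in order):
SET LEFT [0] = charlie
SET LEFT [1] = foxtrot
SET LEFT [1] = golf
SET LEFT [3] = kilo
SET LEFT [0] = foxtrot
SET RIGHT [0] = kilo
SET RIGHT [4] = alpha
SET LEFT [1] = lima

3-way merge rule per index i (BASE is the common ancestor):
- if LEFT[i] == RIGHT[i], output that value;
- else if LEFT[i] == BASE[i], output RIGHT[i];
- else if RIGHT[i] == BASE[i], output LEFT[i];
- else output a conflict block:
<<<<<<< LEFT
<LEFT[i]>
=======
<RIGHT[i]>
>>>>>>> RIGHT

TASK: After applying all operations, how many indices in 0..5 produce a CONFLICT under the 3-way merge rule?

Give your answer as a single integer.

Answer: 1

Derivation:
Final LEFT:  [foxtrot, lima, bravo, kilo, bravo, golf]
Final RIGHT: [kilo, echo, bravo, hotel, alpha, golf]
i=0: BASE=india L=foxtrot R=kilo all differ -> CONFLICT
i=1: L=lima, R=echo=BASE -> take LEFT -> lima
i=2: L=bravo R=bravo -> agree -> bravo
i=3: L=kilo, R=hotel=BASE -> take LEFT -> kilo
i=4: L=bravo=BASE, R=alpha -> take RIGHT -> alpha
i=5: L=golf R=golf -> agree -> golf
Conflict count: 1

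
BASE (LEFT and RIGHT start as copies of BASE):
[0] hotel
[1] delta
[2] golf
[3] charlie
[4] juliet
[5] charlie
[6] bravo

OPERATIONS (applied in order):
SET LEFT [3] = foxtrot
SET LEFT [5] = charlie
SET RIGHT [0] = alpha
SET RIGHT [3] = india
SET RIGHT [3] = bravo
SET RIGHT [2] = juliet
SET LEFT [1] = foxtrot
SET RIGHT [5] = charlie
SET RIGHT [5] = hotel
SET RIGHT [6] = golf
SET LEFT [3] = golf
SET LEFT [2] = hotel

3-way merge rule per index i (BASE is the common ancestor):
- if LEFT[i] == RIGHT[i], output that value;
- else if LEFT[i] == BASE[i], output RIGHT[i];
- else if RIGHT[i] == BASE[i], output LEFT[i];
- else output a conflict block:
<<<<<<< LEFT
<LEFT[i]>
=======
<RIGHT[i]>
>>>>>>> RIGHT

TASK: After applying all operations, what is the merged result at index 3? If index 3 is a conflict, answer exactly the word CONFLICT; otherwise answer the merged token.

Answer: CONFLICT

Derivation:
Final LEFT:  [hotel, foxtrot, hotel, golf, juliet, charlie, bravo]
Final RIGHT: [alpha, delta, juliet, bravo, juliet, hotel, golf]
i=0: L=hotel=BASE, R=alpha -> take RIGHT -> alpha
i=1: L=foxtrot, R=delta=BASE -> take LEFT -> foxtrot
i=2: BASE=golf L=hotel R=juliet all differ -> CONFLICT
i=3: BASE=charlie L=golf R=bravo all differ -> CONFLICT
i=4: L=juliet R=juliet -> agree -> juliet
i=5: L=charlie=BASE, R=hotel -> take RIGHT -> hotel
i=6: L=bravo=BASE, R=golf -> take RIGHT -> golf
Index 3 -> CONFLICT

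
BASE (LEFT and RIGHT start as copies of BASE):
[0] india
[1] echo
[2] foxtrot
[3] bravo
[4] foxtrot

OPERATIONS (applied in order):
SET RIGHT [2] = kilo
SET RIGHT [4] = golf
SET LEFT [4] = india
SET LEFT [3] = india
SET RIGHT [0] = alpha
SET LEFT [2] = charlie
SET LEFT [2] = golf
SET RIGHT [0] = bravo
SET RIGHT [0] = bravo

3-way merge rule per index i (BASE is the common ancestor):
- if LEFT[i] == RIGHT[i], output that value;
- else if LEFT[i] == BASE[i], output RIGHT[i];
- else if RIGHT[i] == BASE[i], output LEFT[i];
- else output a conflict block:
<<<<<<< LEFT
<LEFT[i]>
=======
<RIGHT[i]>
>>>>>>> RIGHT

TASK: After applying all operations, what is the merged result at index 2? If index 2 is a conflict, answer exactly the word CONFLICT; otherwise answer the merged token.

Final LEFT:  [india, echo, golf, india, india]
Final RIGHT: [bravo, echo, kilo, bravo, golf]
i=0: L=india=BASE, R=bravo -> take RIGHT -> bravo
i=1: L=echo R=echo -> agree -> echo
i=2: BASE=foxtrot L=golf R=kilo all differ -> CONFLICT
i=3: L=india, R=bravo=BASE -> take LEFT -> india
i=4: BASE=foxtrot L=india R=golf all differ -> CONFLICT
Index 2 -> CONFLICT

Answer: CONFLICT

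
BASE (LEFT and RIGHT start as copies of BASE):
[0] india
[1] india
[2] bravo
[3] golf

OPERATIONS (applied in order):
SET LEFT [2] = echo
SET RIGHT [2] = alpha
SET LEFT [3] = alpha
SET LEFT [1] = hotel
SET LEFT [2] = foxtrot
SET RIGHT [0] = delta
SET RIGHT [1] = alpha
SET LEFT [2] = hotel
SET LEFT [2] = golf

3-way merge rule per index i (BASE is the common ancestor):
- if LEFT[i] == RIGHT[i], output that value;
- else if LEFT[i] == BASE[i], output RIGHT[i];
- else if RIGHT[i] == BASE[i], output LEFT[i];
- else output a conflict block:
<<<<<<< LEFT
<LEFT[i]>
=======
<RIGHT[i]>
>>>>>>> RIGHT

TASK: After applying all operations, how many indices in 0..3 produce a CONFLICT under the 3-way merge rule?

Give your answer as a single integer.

Final LEFT:  [india, hotel, golf, alpha]
Final RIGHT: [delta, alpha, alpha, golf]
i=0: L=india=BASE, R=delta -> take RIGHT -> delta
i=1: BASE=india L=hotel R=alpha all differ -> CONFLICT
i=2: BASE=bravo L=golf R=alpha all differ -> CONFLICT
i=3: L=alpha, R=golf=BASE -> take LEFT -> alpha
Conflict count: 2

Answer: 2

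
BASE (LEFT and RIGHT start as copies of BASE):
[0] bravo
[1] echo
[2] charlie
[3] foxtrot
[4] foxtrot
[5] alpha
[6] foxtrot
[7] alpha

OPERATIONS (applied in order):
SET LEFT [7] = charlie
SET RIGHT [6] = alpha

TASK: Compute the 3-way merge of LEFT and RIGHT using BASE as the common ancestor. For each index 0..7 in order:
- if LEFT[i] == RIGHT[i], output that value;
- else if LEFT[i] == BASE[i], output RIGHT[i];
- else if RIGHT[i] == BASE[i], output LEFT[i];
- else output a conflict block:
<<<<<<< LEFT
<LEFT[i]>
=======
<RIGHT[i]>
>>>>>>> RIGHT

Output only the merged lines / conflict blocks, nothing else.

Final LEFT:  [bravo, echo, charlie, foxtrot, foxtrot, alpha, foxtrot, charlie]
Final RIGHT: [bravo, echo, charlie, foxtrot, foxtrot, alpha, alpha, alpha]
i=0: L=bravo R=bravo -> agree -> bravo
i=1: L=echo R=echo -> agree -> echo
i=2: L=charlie R=charlie -> agree -> charlie
i=3: L=foxtrot R=foxtrot -> agree -> foxtrot
i=4: L=foxtrot R=foxtrot -> agree -> foxtrot
i=5: L=alpha R=alpha -> agree -> alpha
i=6: L=foxtrot=BASE, R=alpha -> take RIGHT -> alpha
i=7: L=charlie, R=alpha=BASE -> take LEFT -> charlie

Answer: bravo
echo
charlie
foxtrot
foxtrot
alpha
alpha
charlie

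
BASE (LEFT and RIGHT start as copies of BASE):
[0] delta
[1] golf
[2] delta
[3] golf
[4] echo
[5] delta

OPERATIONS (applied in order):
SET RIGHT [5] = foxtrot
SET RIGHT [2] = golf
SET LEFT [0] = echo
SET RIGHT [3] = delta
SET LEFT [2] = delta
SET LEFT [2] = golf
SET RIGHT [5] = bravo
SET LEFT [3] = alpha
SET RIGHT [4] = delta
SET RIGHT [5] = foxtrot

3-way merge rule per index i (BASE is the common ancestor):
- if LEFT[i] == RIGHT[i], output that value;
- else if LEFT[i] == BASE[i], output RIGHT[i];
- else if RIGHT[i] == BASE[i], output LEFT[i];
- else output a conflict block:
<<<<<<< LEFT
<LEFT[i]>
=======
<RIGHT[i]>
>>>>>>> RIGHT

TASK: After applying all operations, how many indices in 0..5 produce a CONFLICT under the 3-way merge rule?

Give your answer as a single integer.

Answer: 1

Derivation:
Final LEFT:  [echo, golf, golf, alpha, echo, delta]
Final RIGHT: [delta, golf, golf, delta, delta, foxtrot]
i=0: L=echo, R=delta=BASE -> take LEFT -> echo
i=1: L=golf R=golf -> agree -> golf
i=2: L=golf R=golf -> agree -> golf
i=3: BASE=golf L=alpha R=delta all differ -> CONFLICT
i=4: L=echo=BASE, R=delta -> take RIGHT -> delta
i=5: L=delta=BASE, R=foxtrot -> take RIGHT -> foxtrot
Conflict count: 1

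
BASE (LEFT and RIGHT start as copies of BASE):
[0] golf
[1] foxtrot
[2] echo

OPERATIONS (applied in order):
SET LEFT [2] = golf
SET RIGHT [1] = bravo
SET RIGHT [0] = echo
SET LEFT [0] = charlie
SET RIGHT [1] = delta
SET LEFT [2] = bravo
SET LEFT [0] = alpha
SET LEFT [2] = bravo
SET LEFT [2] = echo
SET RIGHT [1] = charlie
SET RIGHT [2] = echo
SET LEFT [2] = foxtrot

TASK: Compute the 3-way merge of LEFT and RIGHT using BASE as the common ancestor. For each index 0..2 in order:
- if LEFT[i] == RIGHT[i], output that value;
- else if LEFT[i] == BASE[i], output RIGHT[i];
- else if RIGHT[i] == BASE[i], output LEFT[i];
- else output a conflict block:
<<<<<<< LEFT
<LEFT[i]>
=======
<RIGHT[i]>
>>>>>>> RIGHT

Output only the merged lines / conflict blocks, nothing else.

Answer: <<<<<<< LEFT
alpha
=======
echo
>>>>>>> RIGHT
charlie
foxtrot

Derivation:
Final LEFT:  [alpha, foxtrot, foxtrot]
Final RIGHT: [echo, charlie, echo]
i=0: BASE=golf L=alpha R=echo all differ -> CONFLICT
i=1: L=foxtrot=BASE, R=charlie -> take RIGHT -> charlie
i=2: L=foxtrot, R=echo=BASE -> take LEFT -> foxtrot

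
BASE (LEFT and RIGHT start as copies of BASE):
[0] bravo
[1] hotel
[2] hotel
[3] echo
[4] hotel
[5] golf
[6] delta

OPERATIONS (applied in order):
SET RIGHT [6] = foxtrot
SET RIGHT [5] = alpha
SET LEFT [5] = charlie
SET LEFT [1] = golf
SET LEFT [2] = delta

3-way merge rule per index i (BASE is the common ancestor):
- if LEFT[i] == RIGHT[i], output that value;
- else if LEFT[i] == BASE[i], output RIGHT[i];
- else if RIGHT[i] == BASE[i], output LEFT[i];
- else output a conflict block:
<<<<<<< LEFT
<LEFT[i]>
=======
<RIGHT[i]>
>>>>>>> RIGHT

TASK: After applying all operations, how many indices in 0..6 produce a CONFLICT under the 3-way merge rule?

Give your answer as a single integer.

Final LEFT:  [bravo, golf, delta, echo, hotel, charlie, delta]
Final RIGHT: [bravo, hotel, hotel, echo, hotel, alpha, foxtrot]
i=0: L=bravo R=bravo -> agree -> bravo
i=1: L=golf, R=hotel=BASE -> take LEFT -> golf
i=2: L=delta, R=hotel=BASE -> take LEFT -> delta
i=3: L=echo R=echo -> agree -> echo
i=4: L=hotel R=hotel -> agree -> hotel
i=5: BASE=golf L=charlie R=alpha all differ -> CONFLICT
i=6: L=delta=BASE, R=foxtrot -> take RIGHT -> foxtrot
Conflict count: 1

Answer: 1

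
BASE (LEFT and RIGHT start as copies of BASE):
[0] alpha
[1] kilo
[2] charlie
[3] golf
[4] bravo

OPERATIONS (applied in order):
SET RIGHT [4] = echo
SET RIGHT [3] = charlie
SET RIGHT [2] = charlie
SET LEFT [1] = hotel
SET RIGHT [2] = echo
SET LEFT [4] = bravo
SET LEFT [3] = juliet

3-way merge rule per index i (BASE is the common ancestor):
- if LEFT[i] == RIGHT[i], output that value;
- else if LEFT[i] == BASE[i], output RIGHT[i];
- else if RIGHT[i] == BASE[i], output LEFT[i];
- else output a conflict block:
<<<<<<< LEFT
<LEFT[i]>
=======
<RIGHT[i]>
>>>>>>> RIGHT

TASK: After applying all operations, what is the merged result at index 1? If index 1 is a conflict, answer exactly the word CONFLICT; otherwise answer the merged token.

Final LEFT:  [alpha, hotel, charlie, juliet, bravo]
Final RIGHT: [alpha, kilo, echo, charlie, echo]
i=0: L=alpha R=alpha -> agree -> alpha
i=1: L=hotel, R=kilo=BASE -> take LEFT -> hotel
i=2: L=charlie=BASE, R=echo -> take RIGHT -> echo
i=3: BASE=golf L=juliet R=charlie all differ -> CONFLICT
i=4: L=bravo=BASE, R=echo -> take RIGHT -> echo
Index 1 -> hotel

Answer: hotel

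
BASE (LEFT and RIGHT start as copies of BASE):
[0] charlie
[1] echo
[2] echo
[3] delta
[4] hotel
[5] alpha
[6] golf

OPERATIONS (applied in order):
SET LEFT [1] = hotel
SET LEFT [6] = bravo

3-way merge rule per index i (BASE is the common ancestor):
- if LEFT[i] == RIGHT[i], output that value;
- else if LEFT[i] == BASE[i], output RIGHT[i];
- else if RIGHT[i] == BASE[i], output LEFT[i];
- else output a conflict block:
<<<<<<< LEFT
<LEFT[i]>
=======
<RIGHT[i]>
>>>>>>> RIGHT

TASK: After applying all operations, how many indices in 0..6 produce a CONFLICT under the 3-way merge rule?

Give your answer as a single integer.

Final LEFT:  [charlie, hotel, echo, delta, hotel, alpha, bravo]
Final RIGHT: [charlie, echo, echo, delta, hotel, alpha, golf]
i=0: L=charlie R=charlie -> agree -> charlie
i=1: L=hotel, R=echo=BASE -> take LEFT -> hotel
i=2: L=echo R=echo -> agree -> echo
i=3: L=delta R=delta -> agree -> delta
i=4: L=hotel R=hotel -> agree -> hotel
i=5: L=alpha R=alpha -> agree -> alpha
i=6: L=bravo, R=golf=BASE -> take LEFT -> bravo
Conflict count: 0

Answer: 0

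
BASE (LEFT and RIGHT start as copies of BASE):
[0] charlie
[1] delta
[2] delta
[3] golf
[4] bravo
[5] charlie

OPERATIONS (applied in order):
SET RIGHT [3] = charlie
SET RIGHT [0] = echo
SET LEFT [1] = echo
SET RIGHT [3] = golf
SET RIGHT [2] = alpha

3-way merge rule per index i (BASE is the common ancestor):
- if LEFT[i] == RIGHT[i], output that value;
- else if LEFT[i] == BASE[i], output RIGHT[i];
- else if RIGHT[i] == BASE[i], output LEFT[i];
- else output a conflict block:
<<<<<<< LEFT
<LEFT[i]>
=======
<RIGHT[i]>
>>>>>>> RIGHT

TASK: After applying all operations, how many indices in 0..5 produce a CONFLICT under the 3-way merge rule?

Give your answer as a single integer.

Answer: 0

Derivation:
Final LEFT:  [charlie, echo, delta, golf, bravo, charlie]
Final RIGHT: [echo, delta, alpha, golf, bravo, charlie]
i=0: L=charlie=BASE, R=echo -> take RIGHT -> echo
i=1: L=echo, R=delta=BASE -> take LEFT -> echo
i=2: L=delta=BASE, R=alpha -> take RIGHT -> alpha
i=3: L=golf R=golf -> agree -> golf
i=4: L=bravo R=bravo -> agree -> bravo
i=5: L=charlie R=charlie -> agree -> charlie
Conflict count: 0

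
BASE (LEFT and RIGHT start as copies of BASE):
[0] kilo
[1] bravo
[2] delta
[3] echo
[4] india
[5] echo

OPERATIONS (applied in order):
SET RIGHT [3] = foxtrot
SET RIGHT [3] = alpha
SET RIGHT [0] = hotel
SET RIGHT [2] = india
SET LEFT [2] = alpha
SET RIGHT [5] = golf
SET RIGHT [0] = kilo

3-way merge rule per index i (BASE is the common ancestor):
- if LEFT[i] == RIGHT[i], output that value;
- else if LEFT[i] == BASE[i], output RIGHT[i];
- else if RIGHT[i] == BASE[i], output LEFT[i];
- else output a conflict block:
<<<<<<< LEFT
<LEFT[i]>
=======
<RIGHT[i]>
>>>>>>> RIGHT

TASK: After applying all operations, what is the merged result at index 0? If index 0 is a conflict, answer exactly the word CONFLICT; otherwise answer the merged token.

Final LEFT:  [kilo, bravo, alpha, echo, india, echo]
Final RIGHT: [kilo, bravo, india, alpha, india, golf]
i=0: L=kilo R=kilo -> agree -> kilo
i=1: L=bravo R=bravo -> agree -> bravo
i=2: BASE=delta L=alpha R=india all differ -> CONFLICT
i=3: L=echo=BASE, R=alpha -> take RIGHT -> alpha
i=4: L=india R=india -> agree -> india
i=5: L=echo=BASE, R=golf -> take RIGHT -> golf
Index 0 -> kilo

Answer: kilo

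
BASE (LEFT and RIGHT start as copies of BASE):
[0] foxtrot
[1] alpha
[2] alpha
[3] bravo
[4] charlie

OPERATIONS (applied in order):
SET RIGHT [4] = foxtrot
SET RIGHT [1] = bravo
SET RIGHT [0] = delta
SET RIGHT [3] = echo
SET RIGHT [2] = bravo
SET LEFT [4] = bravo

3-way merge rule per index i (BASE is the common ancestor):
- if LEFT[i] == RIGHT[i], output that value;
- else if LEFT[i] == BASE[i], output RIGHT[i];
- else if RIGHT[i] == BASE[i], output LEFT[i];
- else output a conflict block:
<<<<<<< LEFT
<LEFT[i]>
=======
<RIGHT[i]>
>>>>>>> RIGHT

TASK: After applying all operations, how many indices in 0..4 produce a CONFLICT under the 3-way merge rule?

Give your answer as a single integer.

Answer: 1

Derivation:
Final LEFT:  [foxtrot, alpha, alpha, bravo, bravo]
Final RIGHT: [delta, bravo, bravo, echo, foxtrot]
i=0: L=foxtrot=BASE, R=delta -> take RIGHT -> delta
i=1: L=alpha=BASE, R=bravo -> take RIGHT -> bravo
i=2: L=alpha=BASE, R=bravo -> take RIGHT -> bravo
i=3: L=bravo=BASE, R=echo -> take RIGHT -> echo
i=4: BASE=charlie L=bravo R=foxtrot all differ -> CONFLICT
Conflict count: 1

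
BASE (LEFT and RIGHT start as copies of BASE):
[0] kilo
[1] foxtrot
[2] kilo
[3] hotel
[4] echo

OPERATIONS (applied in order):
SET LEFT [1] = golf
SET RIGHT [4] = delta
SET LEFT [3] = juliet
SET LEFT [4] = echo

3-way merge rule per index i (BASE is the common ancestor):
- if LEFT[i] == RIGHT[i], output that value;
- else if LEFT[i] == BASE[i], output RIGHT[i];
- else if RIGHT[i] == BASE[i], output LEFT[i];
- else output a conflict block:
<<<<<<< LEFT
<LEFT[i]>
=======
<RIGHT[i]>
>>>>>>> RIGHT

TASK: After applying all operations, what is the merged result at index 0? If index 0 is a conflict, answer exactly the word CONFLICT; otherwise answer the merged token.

Answer: kilo

Derivation:
Final LEFT:  [kilo, golf, kilo, juliet, echo]
Final RIGHT: [kilo, foxtrot, kilo, hotel, delta]
i=0: L=kilo R=kilo -> agree -> kilo
i=1: L=golf, R=foxtrot=BASE -> take LEFT -> golf
i=2: L=kilo R=kilo -> agree -> kilo
i=3: L=juliet, R=hotel=BASE -> take LEFT -> juliet
i=4: L=echo=BASE, R=delta -> take RIGHT -> delta
Index 0 -> kilo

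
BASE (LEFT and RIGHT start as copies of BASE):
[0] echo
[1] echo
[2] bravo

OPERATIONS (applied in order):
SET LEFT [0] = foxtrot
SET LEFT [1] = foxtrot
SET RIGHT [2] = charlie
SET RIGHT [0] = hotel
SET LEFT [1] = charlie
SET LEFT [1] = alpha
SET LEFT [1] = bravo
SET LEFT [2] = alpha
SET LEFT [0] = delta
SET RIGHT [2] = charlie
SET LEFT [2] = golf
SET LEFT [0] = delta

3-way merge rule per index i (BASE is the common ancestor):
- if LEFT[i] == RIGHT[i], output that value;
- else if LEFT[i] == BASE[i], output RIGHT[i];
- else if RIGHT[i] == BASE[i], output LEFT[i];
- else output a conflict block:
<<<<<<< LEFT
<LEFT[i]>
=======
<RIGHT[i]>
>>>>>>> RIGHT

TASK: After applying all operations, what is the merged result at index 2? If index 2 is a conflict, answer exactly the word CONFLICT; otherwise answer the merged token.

Final LEFT:  [delta, bravo, golf]
Final RIGHT: [hotel, echo, charlie]
i=0: BASE=echo L=delta R=hotel all differ -> CONFLICT
i=1: L=bravo, R=echo=BASE -> take LEFT -> bravo
i=2: BASE=bravo L=golf R=charlie all differ -> CONFLICT
Index 2 -> CONFLICT

Answer: CONFLICT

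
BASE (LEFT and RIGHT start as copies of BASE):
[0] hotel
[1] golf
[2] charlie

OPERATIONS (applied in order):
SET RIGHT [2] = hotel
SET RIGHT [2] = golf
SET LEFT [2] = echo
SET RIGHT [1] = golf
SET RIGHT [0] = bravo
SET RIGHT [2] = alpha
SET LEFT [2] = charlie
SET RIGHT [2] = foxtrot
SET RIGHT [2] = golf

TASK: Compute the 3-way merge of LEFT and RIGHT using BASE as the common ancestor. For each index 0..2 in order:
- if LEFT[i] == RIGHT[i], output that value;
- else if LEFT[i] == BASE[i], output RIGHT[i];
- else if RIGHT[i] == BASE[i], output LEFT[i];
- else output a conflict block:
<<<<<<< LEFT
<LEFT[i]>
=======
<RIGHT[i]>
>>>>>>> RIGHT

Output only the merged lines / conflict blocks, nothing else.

Answer: bravo
golf
golf

Derivation:
Final LEFT:  [hotel, golf, charlie]
Final RIGHT: [bravo, golf, golf]
i=0: L=hotel=BASE, R=bravo -> take RIGHT -> bravo
i=1: L=golf R=golf -> agree -> golf
i=2: L=charlie=BASE, R=golf -> take RIGHT -> golf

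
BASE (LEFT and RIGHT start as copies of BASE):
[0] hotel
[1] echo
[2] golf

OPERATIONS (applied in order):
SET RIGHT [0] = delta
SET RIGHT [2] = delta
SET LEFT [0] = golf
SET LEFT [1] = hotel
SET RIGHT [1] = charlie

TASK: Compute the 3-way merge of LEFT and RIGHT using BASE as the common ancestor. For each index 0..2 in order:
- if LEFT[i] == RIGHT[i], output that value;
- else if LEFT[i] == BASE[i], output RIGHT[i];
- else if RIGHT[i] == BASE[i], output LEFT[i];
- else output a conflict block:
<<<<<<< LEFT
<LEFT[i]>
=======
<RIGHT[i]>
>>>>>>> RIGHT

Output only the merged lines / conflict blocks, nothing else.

Answer: <<<<<<< LEFT
golf
=======
delta
>>>>>>> RIGHT
<<<<<<< LEFT
hotel
=======
charlie
>>>>>>> RIGHT
delta

Derivation:
Final LEFT:  [golf, hotel, golf]
Final RIGHT: [delta, charlie, delta]
i=0: BASE=hotel L=golf R=delta all differ -> CONFLICT
i=1: BASE=echo L=hotel R=charlie all differ -> CONFLICT
i=2: L=golf=BASE, R=delta -> take RIGHT -> delta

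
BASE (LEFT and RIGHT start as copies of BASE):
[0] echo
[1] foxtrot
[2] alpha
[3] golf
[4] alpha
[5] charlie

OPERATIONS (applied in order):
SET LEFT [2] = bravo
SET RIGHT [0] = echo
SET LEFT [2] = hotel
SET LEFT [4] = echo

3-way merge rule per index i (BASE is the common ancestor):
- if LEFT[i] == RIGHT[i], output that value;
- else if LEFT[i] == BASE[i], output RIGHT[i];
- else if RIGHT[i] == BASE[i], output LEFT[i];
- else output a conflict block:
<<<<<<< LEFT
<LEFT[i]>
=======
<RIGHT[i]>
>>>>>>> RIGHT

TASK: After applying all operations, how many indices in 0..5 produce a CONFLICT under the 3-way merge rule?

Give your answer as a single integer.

Answer: 0

Derivation:
Final LEFT:  [echo, foxtrot, hotel, golf, echo, charlie]
Final RIGHT: [echo, foxtrot, alpha, golf, alpha, charlie]
i=0: L=echo R=echo -> agree -> echo
i=1: L=foxtrot R=foxtrot -> agree -> foxtrot
i=2: L=hotel, R=alpha=BASE -> take LEFT -> hotel
i=3: L=golf R=golf -> agree -> golf
i=4: L=echo, R=alpha=BASE -> take LEFT -> echo
i=5: L=charlie R=charlie -> agree -> charlie
Conflict count: 0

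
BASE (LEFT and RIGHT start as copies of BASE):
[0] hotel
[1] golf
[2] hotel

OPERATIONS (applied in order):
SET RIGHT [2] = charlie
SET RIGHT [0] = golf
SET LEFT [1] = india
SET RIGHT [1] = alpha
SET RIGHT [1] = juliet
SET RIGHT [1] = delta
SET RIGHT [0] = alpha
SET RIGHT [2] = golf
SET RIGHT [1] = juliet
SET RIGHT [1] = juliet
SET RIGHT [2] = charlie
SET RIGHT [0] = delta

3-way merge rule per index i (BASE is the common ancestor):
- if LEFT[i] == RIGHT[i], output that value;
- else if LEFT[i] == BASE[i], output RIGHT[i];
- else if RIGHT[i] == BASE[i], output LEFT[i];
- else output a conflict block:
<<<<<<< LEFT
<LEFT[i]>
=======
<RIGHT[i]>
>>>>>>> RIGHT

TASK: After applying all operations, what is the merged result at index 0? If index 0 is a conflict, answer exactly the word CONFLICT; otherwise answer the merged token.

Final LEFT:  [hotel, india, hotel]
Final RIGHT: [delta, juliet, charlie]
i=0: L=hotel=BASE, R=delta -> take RIGHT -> delta
i=1: BASE=golf L=india R=juliet all differ -> CONFLICT
i=2: L=hotel=BASE, R=charlie -> take RIGHT -> charlie
Index 0 -> delta

Answer: delta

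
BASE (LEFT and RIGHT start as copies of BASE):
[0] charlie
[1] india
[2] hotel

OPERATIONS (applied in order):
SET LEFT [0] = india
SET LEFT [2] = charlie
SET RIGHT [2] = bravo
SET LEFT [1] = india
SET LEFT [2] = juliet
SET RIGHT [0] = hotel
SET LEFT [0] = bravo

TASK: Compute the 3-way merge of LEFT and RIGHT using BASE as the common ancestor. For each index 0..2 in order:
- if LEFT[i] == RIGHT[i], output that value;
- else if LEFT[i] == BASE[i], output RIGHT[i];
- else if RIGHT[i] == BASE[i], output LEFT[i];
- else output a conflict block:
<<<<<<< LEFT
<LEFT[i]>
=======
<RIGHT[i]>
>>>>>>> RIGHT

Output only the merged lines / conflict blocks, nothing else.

Answer: <<<<<<< LEFT
bravo
=======
hotel
>>>>>>> RIGHT
india
<<<<<<< LEFT
juliet
=======
bravo
>>>>>>> RIGHT

Derivation:
Final LEFT:  [bravo, india, juliet]
Final RIGHT: [hotel, india, bravo]
i=0: BASE=charlie L=bravo R=hotel all differ -> CONFLICT
i=1: L=india R=india -> agree -> india
i=2: BASE=hotel L=juliet R=bravo all differ -> CONFLICT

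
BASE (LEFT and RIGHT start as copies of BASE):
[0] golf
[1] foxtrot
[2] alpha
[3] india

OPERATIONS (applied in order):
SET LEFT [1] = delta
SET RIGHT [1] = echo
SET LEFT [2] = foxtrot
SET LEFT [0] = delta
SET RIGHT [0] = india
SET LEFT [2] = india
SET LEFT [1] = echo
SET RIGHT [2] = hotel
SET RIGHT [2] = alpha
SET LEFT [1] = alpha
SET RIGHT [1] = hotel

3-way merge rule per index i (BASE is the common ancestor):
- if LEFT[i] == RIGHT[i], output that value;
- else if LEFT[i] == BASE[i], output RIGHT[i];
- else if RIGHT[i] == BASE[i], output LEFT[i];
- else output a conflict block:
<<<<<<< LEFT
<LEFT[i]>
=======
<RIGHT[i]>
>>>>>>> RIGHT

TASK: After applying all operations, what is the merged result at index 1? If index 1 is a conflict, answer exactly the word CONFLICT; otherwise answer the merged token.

Final LEFT:  [delta, alpha, india, india]
Final RIGHT: [india, hotel, alpha, india]
i=0: BASE=golf L=delta R=india all differ -> CONFLICT
i=1: BASE=foxtrot L=alpha R=hotel all differ -> CONFLICT
i=2: L=india, R=alpha=BASE -> take LEFT -> india
i=3: L=india R=india -> agree -> india
Index 1 -> CONFLICT

Answer: CONFLICT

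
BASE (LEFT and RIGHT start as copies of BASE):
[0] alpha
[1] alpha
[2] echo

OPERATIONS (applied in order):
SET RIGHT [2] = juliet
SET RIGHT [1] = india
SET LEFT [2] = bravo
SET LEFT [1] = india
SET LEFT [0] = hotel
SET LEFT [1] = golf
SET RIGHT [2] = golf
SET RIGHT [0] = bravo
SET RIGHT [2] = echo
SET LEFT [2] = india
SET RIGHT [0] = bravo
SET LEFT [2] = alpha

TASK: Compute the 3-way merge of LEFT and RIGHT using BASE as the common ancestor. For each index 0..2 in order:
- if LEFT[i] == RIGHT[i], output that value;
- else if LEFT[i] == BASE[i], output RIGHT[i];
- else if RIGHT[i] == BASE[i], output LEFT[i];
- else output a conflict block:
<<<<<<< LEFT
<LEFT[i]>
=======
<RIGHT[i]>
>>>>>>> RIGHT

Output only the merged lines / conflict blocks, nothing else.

Final LEFT:  [hotel, golf, alpha]
Final RIGHT: [bravo, india, echo]
i=0: BASE=alpha L=hotel R=bravo all differ -> CONFLICT
i=1: BASE=alpha L=golf R=india all differ -> CONFLICT
i=2: L=alpha, R=echo=BASE -> take LEFT -> alpha

Answer: <<<<<<< LEFT
hotel
=======
bravo
>>>>>>> RIGHT
<<<<<<< LEFT
golf
=======
india
>>>>>>> RIGHT
alpha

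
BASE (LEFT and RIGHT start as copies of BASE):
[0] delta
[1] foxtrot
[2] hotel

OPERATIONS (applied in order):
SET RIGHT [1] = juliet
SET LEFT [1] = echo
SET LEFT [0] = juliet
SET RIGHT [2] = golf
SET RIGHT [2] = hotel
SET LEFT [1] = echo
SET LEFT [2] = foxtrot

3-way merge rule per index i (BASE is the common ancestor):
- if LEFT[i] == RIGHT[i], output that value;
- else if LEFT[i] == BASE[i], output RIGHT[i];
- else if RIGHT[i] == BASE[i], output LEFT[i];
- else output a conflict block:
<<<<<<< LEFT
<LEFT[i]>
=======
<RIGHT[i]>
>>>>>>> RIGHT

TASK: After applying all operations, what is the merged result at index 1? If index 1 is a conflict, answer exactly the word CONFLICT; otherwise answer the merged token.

Final LEFT:  [juliet, echo, foxtrot]
Final RIGHT: [delta, juliet, hotel]
i=0: L=juliet, R=delta=BASE -> take LEFT -> juliet
i=1: BASE=foxtrot L=echo R=juliet all differ -> CONFLICT
i=2: L=foxtrot, R=hotel=BASE -> take LEFT -> foxtrot
Index 1 -> CONFLICT

Answer: CONFLICT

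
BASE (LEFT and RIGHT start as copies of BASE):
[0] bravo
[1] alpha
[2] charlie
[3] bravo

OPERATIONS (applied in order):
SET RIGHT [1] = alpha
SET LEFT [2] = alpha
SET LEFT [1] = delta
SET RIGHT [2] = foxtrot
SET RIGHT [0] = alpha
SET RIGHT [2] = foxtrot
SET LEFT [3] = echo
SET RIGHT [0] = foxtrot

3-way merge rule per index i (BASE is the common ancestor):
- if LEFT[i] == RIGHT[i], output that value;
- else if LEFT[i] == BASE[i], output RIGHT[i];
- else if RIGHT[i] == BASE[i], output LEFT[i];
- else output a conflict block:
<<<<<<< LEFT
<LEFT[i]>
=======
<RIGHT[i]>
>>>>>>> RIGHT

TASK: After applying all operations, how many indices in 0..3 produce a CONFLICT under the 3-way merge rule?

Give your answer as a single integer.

Final LEFT:  [bravo, delta, alpha, echo]
Final RIGHT: [foxtrot, alpha, foxtrot, bravo]
i=0: L=bravo=BASE, R=foxtrot -> take RIGHT -> foxtrot
i=1: L=delta, R=alpha=BASE -> take LEFT -> delta
i=2: BASE=charlie L=alpha R=foxtrot all differ -> CONFLICT
i=3: L=echo, R=bravo=BASE -> take LEFT -> echo
Conflict count: 1

Answer: 1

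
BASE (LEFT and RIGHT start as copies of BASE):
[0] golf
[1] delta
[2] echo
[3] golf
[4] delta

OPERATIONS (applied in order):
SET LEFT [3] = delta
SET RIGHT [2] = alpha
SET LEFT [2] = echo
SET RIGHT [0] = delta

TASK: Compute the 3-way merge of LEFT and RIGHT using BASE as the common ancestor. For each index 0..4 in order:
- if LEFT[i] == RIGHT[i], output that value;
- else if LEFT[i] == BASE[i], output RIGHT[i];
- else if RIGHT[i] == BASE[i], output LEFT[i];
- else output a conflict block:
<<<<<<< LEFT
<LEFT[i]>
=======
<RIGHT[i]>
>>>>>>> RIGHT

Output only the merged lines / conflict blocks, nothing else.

Final LEFT:  [golf, delta, echo, delta, delta]
Final RIGHT: [delta, delta, alpha, golf, delta]
i=0: L=golf=BASE, R=delta -> take RIGHT -> delta
i=1: L=delta R=delta -> agree -> delta
i=2: L=echo=BASE, R=alpha -> take RIGHT -> alpha
i=3: L=delta, R=golf=BASE -> take LEFT -> delta
i=4: L=delta R=delta -> agree -> delta

Answer: delta
delta
alpha
delta
delta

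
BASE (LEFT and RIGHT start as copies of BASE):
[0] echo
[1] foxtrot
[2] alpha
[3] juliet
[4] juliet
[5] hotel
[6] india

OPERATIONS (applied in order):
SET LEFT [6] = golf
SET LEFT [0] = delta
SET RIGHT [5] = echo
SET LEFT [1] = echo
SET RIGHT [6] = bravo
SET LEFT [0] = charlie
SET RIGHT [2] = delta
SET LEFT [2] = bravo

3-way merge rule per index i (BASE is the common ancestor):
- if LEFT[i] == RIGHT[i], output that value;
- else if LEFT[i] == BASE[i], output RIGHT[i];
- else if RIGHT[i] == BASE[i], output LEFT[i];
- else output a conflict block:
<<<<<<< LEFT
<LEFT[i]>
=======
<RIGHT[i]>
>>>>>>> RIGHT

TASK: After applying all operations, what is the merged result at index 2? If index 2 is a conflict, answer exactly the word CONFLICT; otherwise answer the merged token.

Answer: CONFLICT

Derivation:
Final LEFT:  [charlie, echo, bravo, juliet, juliet, hotel, golf]
Final RIGHT: [echo, foxtrot, delta, juliet, juliet, echo, bravo]
i=0: L=charlie, R=echo=BASE -> take LEFT -> charlie
i=1: L=echo, R=foxtrot=BASE -> take LEFT -> echo
i=2: BASE=alpha L=bravo R=delta all differ -> CONFLICT
i=3: L=juliet R=juliet -> agree -> juliet
i=4: L=juliet R=juliet -> agree -> juliet
i=5: L=hotel=BASE, R=echo -> take RIGHT -> echo
i=6: BASE=india L=golf R=bravo all differ -> CONFLICT
Index 2 -> CONFLICT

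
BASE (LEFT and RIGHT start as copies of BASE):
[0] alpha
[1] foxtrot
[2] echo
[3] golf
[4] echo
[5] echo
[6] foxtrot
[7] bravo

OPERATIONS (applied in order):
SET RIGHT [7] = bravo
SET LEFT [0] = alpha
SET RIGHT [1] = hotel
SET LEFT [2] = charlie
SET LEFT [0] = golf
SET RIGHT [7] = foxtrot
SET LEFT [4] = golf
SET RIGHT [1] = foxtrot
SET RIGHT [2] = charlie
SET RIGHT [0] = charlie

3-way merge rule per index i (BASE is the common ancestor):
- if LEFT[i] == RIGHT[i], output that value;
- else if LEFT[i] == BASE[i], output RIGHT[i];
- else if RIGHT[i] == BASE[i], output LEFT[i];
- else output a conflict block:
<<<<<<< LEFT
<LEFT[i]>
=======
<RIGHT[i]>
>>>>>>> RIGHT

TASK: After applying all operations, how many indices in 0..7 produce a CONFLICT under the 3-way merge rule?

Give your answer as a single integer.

Final LEFT:  [golf, foxtrot, charlie, golf, golf, echo, foxtrot, bravo]
Final RIGHT: [charlie, foxtrot, charlie, golf, echo, echo, foxtrot, foxtrot]
i=0: BASE=alpha L=golf R=charlie all differ -> CONFLICT
i=1: L=foxtrot R=foxtrot -> agree -> foxtrot
i=2: L=charlie R=charlie -> agree -> charlie
i=3: L=golf R=golf -> agree -> golf
i=4: L=golf, R=echo=BASE -> take LEFT -> golf
i=5: L=echo R=echo -> agree -> echo
i=6: L=foxtrot R=foxtrot -> agree -> foxtrot
i=7: L=bravo=BASE, R=foxtrot -> take RIGHT -> foxtrot
Conflict count: 1

Answer: 1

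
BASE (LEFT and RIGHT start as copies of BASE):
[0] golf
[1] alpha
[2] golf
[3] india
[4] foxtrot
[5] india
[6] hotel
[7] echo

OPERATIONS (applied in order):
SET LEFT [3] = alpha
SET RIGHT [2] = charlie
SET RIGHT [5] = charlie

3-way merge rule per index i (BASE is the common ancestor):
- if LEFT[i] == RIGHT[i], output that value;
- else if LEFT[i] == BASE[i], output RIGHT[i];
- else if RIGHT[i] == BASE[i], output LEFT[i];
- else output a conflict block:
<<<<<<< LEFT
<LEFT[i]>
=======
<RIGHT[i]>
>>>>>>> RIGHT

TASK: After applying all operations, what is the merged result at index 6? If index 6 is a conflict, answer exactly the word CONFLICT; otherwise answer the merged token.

Answer: hotel

Derivation:
Final LEFT:  [golf, alpha, golf, alpha, foxtrot, india, hotel, echo]
Final RIGHT: [golf, alpha, charlie, india, foxtrot, charlie, hotel, echo]
i=0: L=golf R=golf -> agree -> golf
i=1: L=alpha R=alpha -> agree -> alpha
i=2: L=golf=BASE, R=charlie -> take RIGHT -> charlie
i=3: L=alpha, R=india=BASE -> take LEFT -> alpha
i=4: L=foxtrot R=foxtrot -> agree -> foxtrot
i=5: L=india=BASE, R=charlie -> take RIGHT -> charlie
i=6: L=hotel R=hotel -> agree -> hotel
i=7: L=echo R=echo -> agree -> echo
Index 6 -> hotel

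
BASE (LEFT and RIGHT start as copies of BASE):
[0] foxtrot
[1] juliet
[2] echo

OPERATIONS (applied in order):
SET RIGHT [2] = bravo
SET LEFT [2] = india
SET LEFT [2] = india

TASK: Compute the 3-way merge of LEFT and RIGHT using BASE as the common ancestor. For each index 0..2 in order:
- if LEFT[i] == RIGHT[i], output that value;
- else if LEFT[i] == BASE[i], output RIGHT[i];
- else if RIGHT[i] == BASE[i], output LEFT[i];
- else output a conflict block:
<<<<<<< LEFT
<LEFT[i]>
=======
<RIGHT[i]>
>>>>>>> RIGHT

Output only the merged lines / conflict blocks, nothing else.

Final LEFT:  [foxtrot, juliet, india]
Final RIGHT: [foxtrot, juliet, bravo]
i=0: L=foxtrot R=foxtrot -> agree -> foxtrot
i=1: L=juliet R=juliet -> agree -> juliet
i=2: BASE=echo L=india R=bravo all differ -> CONFLICT

Answer: foxtrot
juliet
<<<<<<< LEFT
india
=======
bravo
>>>>>>> RIGHT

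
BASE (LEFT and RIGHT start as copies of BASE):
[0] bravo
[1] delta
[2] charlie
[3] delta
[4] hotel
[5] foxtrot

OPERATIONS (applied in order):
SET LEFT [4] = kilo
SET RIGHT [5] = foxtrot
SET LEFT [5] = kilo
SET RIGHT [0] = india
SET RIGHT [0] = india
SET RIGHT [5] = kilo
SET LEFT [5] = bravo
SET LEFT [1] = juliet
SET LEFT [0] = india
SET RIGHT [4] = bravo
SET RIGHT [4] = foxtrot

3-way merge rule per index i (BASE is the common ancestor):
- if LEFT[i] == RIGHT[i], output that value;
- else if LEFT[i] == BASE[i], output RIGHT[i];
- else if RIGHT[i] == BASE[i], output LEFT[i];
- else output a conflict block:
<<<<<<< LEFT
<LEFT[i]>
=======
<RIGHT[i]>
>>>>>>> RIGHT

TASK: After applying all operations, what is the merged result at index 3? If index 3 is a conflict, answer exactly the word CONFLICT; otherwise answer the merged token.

Answer: delta

Derivation:
Final LEFT:  [india, juliet, charlie, delta, kilo, bravo]
Final RIGHT: [india, delta, charlie, delta, foxtrot, kilo]
i=0: L=india R=india -> agree -> india
i=1: L=juliet, R=delta=BASE -> take LEFT -> juliet
i=2: L=charlie R=charlie -> agree -> charlie
i=3: L=delta R=delta -> agree -> delta
i=4: BASE=hotel L=kilo R=foxtrot all differ -> CONFLICT
i=5: BASE=foxtrot L=bravo R=kilo all differ -> CONFLICT
Index 3 -> delta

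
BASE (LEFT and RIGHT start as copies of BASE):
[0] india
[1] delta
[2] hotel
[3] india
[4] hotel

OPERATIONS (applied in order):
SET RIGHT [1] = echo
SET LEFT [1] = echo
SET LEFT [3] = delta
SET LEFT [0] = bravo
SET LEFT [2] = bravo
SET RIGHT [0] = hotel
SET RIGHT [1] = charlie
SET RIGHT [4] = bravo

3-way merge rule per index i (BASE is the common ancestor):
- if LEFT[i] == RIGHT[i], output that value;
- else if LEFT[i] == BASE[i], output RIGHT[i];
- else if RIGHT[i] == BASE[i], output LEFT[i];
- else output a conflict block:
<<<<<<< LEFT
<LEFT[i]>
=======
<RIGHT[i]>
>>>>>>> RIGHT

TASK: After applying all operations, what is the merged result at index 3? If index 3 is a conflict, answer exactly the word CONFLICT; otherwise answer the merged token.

Answer: delta

Derivation:
Final LEFT:  [bravo, echo, bravo, delta, hotel]
Final RIGHT: [hotel, charlie, hotel, india, bravo]
i=0: BASE=india L=bravo R=hotel all differ -> CONFLICT
i=1: BASE=delta L=echo R=charlie all differ -> CONFLICT
i=2: L=bravo, R=hotel=BASE -> take LEFT -> bravo
i=3: L=delta, R=india=BASE -> take LEFT -> delta
i=4: L=hotel=BASE, R=bravo -> take RIGHT -> bravo
Index 3 -> delta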